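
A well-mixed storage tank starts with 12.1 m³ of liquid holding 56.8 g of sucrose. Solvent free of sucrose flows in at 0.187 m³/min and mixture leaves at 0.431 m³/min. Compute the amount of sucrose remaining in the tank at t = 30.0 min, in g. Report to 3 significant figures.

11.0 g

Total volume: dV/dt = Q_in − Q_out = -0.24400 m³/min, so V(t) = 12.1 − 0.24400 t and V(30.0) = 4.7800 m³.
Species balance (pure solvent in): dm/dt = −Q_out · m/V(t).
dm/m = −Q_out dt/(V₀ − 0.24400 t); integrating gives ln(m/m₀) = −(Q_out/(Q_in−Q_out)) ln(V/V₀).
m = m₀ (V₀/V)^(Q_out/(Q_in−Q_out)) = 56.8 × (12.1/4.7800)^(-1.7664) = 11.012 g.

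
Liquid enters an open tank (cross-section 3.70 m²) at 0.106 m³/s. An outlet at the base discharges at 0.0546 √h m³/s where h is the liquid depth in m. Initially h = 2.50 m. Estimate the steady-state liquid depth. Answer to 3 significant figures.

Volume balance on the tank: A dh/dt = Q_in − 0.0546 √h. At steady state dh/dt = 0:
Q_in = 0.0546 √h_ss ⇒ √h_ss = 0.106/0.0546 = 1.9414.
h_ss = 1.9414² = 3.7690 m. (Since h₀ = 2.50 m < h_ss, the level will rise toward this value.)

3.77 m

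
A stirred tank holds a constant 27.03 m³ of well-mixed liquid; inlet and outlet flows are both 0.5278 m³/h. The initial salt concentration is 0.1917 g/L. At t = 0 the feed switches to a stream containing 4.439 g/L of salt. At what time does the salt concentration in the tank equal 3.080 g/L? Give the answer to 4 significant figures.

58.36 h

Species balance on the tank: V dC/dt = Q(C_in − C), so τ = V/Q = 51.2126 h.
C(t) = C_in + (C₀ − C_in) e^(−t/τ). Set C = 3.080 and solve for t:
e^(−t/τ) = (C − C_in)/(C₀ − C_in) = (3.080 − 4.439)/(0.1917 − 4.439) = 0.319968
t = −τ ln(…) = 51.2126 × 1.13953 = 58.3585 h.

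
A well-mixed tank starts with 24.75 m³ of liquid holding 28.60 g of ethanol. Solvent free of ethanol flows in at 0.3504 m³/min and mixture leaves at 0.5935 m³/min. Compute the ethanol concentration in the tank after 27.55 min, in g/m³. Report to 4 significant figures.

Total volume: dV/dt = Q_in − Q_out = -0.243100 m³/min, so V(t) = 24.75 − 0.243100 t and V(27.55) = 18.0526 m³.
No ethanol enters, so dm/dt = −Q_out · (m/V).
Separate: dm/m = −Q_out dt/V(t) ⇒ ln(m/m₀) = −(Q_out/(Q_in−Q_out)) ln(V/V₀).
m = m₀ (V₀/V)^(Q_out/(Q_in−Q_out)) = 28.60 × (24.75/18.0526)^(-2.44138) = 13.2376 g.
C = m/V = 13.2376/18.0526 = 0.733281 g/m³.

0.7333 g/m³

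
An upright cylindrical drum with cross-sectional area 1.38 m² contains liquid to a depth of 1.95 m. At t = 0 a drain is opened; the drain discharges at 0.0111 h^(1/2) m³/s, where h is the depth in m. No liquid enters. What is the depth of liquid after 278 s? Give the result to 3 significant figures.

0.0775 m

With no inflow, A dh/dt = −0.0111 √h.
Separate and integrate: 2(√h − √h₀) = −(0.0111/A) t.
√h = √1.95 − 0.0111·278/(2·1.38) = 1.3964 − 1.1180 = 0.27838.
h = 0.27838² = 0.077496 m.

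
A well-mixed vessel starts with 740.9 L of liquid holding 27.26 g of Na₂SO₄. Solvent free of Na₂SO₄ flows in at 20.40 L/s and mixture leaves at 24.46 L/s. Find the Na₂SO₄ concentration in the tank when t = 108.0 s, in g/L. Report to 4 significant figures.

Total volume: dV/dt = Q_in − Q_out = -4.06000 L/s, so V(t) = 740.9 − 4.06000 t and V(108.0) = 302.420 L.
Solute balance: dm/dt = 0 − Q_out C = −Q_out m/V(t).
Separate: dm/m = −Q_out dt/V(t) ⇒ ln(m/m₀) = −(Q_out/(Q_in−Q_out)) ln(V/V₀).
m = m₀ (V₀/V)^(Q_out/(Q_in−Q_out)) = 27.26 × (740.9/302.420)^(-6.02463) = 0.123324 g.
C = m/V = 0.123324/302.420 = 0.000407789 g/L.

0.0004078 g/L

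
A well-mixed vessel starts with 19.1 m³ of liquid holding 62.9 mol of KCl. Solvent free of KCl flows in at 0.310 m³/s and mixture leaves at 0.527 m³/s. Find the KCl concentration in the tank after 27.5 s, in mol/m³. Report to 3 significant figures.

1.93 mol/m³

Let m(t) be the amount of KCl. Volume: V(t) = V₀ + (Q_in − Q_out) t = 19.1 − 0.21700 t; V(27.5) = 13.133 m³.
Species balance (pure solvent in): dm/dt = −Q_out · m/V(t).
dm/m = −Q_out dt/(V₀ − 0.21700 t); integrating gives ln(m/m₀) = −(Q_out/(Q_in−Q_out)) ln(V/V₀).
m = m₀ (V₀/V)^(Q_out/(Q_in−Q_out)) = 62.9 × (19.1/13.133)^(-2.4286) = 25.325 mol.
C = m/V = 25.325/13.133 = 1.9285 mol/m³.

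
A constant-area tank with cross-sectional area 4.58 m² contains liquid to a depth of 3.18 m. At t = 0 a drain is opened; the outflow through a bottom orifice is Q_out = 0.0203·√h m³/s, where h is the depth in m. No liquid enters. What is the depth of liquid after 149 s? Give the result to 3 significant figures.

2.11 m

With no inflow, A dh/dt = −0.0203 √h.
∫ h^(−1/2) dh = −(0.0203/A) ∫ dt, giving 2√h = 2√h₀ − (0.0203/A) t.
√h = √3.18 − 0.0203·149/(2·4.58) = 1.7833 − 0.33021 = 1.4530.
h = 1.4530² = 2.1113 m.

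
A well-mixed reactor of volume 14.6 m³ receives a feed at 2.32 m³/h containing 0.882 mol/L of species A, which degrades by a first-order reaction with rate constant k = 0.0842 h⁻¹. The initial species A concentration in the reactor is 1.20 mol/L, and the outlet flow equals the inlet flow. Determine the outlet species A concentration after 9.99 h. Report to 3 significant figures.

0.631 mol/L

Accumulation = in − out − consumed: V dC/dt = Q C_in − Q C − k V C.
This is linear with rate a = Q/V + k = 0.24310 h⁻¹.
C_ss = Q C_in/(Q + kV) = 0.57652 mol/L; C(t) = C_ss + (C₀ − C_ss) e^(−a t).
C(9.99) = 0.57652 + (0.62348)·e^(−0.24310·9.99) = 0.57652 + (0.62348)·0.088159 = 0.63148 mol/L.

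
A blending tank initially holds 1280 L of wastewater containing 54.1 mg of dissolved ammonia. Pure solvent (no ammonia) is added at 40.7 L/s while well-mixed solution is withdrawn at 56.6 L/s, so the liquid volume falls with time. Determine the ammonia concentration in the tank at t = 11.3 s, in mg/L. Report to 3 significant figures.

Total volume: dV/dt = Q_in − Q_out = -15.900 L/s, so V(t) = 1280 − 15.900 t and V(11.3) = 1100.3 L.
Solute balance: dm/dt = 0 − Q_out C = −Q_out m/V(t).
dm/m = −Q_out dt/(V₀ − 15.900 t); integrating gives ln(m/m₀) = −(Q_out/(Q_in−Q_out)) ln(V/V₀).
m = m₀ (V₀/V)^(Q_out/(Q_in−Q_out)) = 54.1 × (1280/1100.3)^(-3.5597) = 31.577 mg.
C = m/V = 31.577/1100.3 = 0.028698 mg/L.

0.0287 mg/L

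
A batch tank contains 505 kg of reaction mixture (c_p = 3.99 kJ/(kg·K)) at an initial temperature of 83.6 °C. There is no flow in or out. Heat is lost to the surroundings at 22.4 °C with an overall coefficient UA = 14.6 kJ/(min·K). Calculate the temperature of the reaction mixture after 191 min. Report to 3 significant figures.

37.7 °C

Lumped-capacitance energy balance: M c_p dT/dt = UA(T_amb − T).
dT/dt = (T_ss − T)/τ with T_ss = T_amb = 22.400 °C, τ = M c_p/UA = 505·3.99/14.6 = 138.01 min.
T approaches T_ss exponentially: T(t) = T_ss + (T₀ − T_ss) e^(−t/τ).
T(191) = 22.400 + (61.200)·0.25059 = 37.736 °C.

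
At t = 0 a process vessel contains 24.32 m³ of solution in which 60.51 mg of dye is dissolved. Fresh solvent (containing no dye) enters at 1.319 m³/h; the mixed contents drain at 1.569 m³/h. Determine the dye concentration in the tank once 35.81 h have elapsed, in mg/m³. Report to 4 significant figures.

Let m(t) be the amount of dye. Volume: V(t) = V₀ + (Q_in − Q_out) t = 24.32 − 0.250000 t; V(35.81) = 15.3675 m³.
No dye enters, so dm/dt = −Q_out · (m/V).
Separate: dm/m = −Q_out dt/V(t) ⇒ ln(m/m₀) = −(Q_out/(Q_in−Q_out)) ln(V/V₀).
m = m₀ (V₀/V)^(Q_out/(Q_in−Q_out)) = 60.51 × (24.32/15.3675)^(-6.27600) = 3.39345 mg.
C = m/V = 3.39345/15.3675 = 0.220820 mg/m³.

0.2208 mg/m³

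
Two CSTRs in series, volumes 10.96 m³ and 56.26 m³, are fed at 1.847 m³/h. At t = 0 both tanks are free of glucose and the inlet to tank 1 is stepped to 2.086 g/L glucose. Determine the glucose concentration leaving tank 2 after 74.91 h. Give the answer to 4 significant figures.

1.865 g/L

Species balance on tank i: dCᵢ/dt = (Cᵢ₋₁ − Cᵢ)/τᵢ with τᵢ = Vᵢ/Q.
τ₁ = 10.96/1.847 = 5.93395 h; τ₂ = 56.26/1.847 = 30.4602 h.
Tank 1: C₁ = C_in(1 − e^(−t/τ₁)). Tank 2 (τ₁ ≠ τ₂): C₂ = C_in[1 − (τ₁ e^(−t/τ₁) − τ₂ e^(−t/τ₂))/(τ₁ − τ₂)].
At t = 74.91: e^(−t/τ₁) = 3.29213e-06, e^(−t/τ₂) = 0.0854970.
C₂ = 2.086·[1 − (5.93395·3.29213e-06 − 30.4602·0.0854970)/(-24.5263)] = 2.086·0.893818 = 1.86451 g/L.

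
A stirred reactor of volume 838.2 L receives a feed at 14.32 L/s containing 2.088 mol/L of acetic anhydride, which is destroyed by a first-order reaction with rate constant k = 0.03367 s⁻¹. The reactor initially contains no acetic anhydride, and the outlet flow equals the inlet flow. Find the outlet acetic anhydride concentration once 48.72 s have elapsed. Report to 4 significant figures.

0.6435 mol/L

Accumulation = in − out − consumed: V dC/dt = Q C_in − Q C − k V C.
dC/dt = (Q/V) C_in − (Q/V + k) C; effective rate a = Q/V + k = 0.0170842 + 0.03367 = 0.0507542 s⁻¹.
C_ss = Q C_in/(Q + kV) = 0.702835 mol/L; C(t) = C_ss + (C₀ − C_ss) e^(−a t).
C(48.72) = 0.702835 + (-0.702835)·e^(−0.0507542·48.72) = 0.702835 + (-0.702835)·0.0843529 = 0.643549 mol/L.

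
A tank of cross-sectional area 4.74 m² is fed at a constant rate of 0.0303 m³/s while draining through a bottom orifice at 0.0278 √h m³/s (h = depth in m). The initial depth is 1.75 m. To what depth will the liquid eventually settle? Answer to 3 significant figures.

Level balance: A dh/dt = 0.0303 − 0.0278 √h. Setting dh/dt = 0:
Q_in = 0.0278 √h_ss ⇒ √h_ss = 0.0303/0.0278 = 1.0899.
h_ss = 1.0899² = 1.1879 m. (Since h₀ = 1.75 m > h_ss, the level will fall toward this value.)

1.19 m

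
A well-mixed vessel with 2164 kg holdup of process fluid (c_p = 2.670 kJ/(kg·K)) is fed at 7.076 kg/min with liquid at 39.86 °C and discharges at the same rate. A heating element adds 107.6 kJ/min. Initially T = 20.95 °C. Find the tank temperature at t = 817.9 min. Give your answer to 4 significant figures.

First-law balance (no shaft work): M c_p dT/dt = ṁ c_p (T_in − T) + 107.6.
τ = M/ṁ = 305.822 min; T_ss = T_in + Q̇/(ṁ c_p) = 39.86 + 107.6/(7.076·2.670) = 45.5553 °C.
Integrating: T(t) = T_ss + (T₀ − T_ss) e^(−t/τ).
T(817.9) = 45.5553 + (-24.6053)·e^(−817.9/305.822) = 45.5553 + (-24.6053)·0.0689463 = 43.8588 °C.

43.86 °C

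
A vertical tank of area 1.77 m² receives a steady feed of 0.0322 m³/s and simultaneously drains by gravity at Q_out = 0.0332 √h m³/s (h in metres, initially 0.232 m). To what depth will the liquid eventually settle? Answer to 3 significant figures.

A dh/dt = Q_in − 0.0332 √h. Steady state requires inflow = outflow:
Q_in = 0.0332 √h_ss ⇒ √h_ss = 0.0322/0.0332 = 0.96988.
h_ss = 0.96988² = 0.94067 m. (Since h₀ = 0.232 m < h_ss, the level will rise toward this value.)

0.941 m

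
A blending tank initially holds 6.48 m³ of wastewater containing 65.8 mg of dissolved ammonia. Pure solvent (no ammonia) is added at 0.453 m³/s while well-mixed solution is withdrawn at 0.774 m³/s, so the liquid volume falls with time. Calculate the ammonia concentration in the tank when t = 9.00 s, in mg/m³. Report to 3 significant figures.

Let m(t) be the amount of ammonia. Volume: V(t) = V₀ + (Q_in − Q_out) t = 6.48 − 0.32100 t; V(9.00) = 3.5910 m³.
No ammonia enters, so dm/dt = −Q_out · (m/V).
dm/m = −Q_out dt/(V₀ − 0.32100 t); integrating gives ln(m/m₀) = −(Q_out/(Q_in−Q_out)) ln(V/V₀).
m = m₀ (V₀/V)^(Q_out/(Q_in−Q_out)) = 65.8 × (6.48/3.5910)^(-2.4112) = 15.852 mg.
C = m/V = 15.852/3.5910 = 4.4144 mg/m³.

4.41 mg/m³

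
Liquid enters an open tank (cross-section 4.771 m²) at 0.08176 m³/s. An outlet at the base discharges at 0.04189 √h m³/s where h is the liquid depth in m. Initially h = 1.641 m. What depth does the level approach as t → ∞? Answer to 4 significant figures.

3.809 m

Level balance: A dh/dt = 0.08176 − 0.04189 √h. Setting dh/dt = 0:
Q_in = 0.04189 √h_ss ⇒ √h_ss = 0.08176/0.04189 = 1.95178.
h_ss = 1.95178² = 3.80944 m. (Since h₀ = 1.641 m < h_ss, the level will rise toward this value.)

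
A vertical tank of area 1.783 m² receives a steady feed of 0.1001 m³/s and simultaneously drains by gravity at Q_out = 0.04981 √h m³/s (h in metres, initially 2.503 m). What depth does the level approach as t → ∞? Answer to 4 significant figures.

4.039 m

A dh/dt = Q_in − 0.04981 √h. Steady state requires inflow = outflow:
Q_in = 0.04981 √h_ss ⇒ √h_ss = 0.1001/0.04981 = 2.00964.
h_ss = 2.00964² = 4.03864 m. (Since h₀ = 2.503 m < h_ss, the level will rise toward this value.)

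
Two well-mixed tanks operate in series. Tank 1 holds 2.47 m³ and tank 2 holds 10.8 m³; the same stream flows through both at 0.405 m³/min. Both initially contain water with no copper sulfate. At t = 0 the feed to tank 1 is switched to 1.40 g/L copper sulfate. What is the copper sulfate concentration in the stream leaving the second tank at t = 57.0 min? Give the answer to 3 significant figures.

1.19 g/L

Species balance on tank i: dCᵢ/dt = (Cᵢ₋₁ − Cᵢ)/τᵢ with τᵢ = Vᵢ/Q.
τ₁ = 2.47/0.405 = 6.0988 min; τ₂ = 10.8/0.405 = 26.667 min.
Solving the cascade with C₁(0)=C₂(0)=0 gives C₂(t) = C_in[1 − (τ₁ e^(−t/τ₁) − τ₂ e^(−t/τ₂))/(τ₁ − τ₂)].
At t = 57.0: e^(−t/τ₁) = 8.7301e-05, e^(−t/τ₂) = 0.11795.
C₂ = 1.40·[1 − (6.0988·8.7301e-05 − 26.667·0.11795)/(-20.568)] = 1.40·0.84710 = 1.1859 g/L.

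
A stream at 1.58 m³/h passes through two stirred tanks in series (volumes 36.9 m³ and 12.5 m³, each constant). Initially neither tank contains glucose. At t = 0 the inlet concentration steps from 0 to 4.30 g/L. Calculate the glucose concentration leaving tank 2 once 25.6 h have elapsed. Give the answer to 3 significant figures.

2.21 g/L

Species balance on tank i: dCᵢ/dt = (Cᵢ₋₁ − Cᵢ)/τᵢ with τᵢ = Vᵢ/Q.
τ₁ = 36.9/1.58 = 23.354 h; τ₂ = 12.5/1.58 = 7.9114 h.
Solving the cascade with C₁(0)=C₂(0)=0 gives C₂(t) = C_in[1 − (τ₁ e^(−t/τ₁) − τ₂ e^(−t/τ₂))/(τ₁ − τ₂)].
At t = 25.6: e^(−t/τ₁) = 0.33415, e^(−t/τ₂) = 0.039327.
C₂ = 4.30·[1 − (23.354·0.33415 − 7.9114·0.039327)/(15.443)] = 4.30·0.51481 = 2.2137 g/L.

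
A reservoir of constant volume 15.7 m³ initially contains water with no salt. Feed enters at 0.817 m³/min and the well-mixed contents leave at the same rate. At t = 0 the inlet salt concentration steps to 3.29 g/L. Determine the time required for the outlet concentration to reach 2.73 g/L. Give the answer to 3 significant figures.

Mass balance on the solute (V constant): V dC/dt = Q(C_in − C), so τ = V/Q = 19.217 min.
C(t) = C_in + (C₀ − C_in) e^(−t/τ). Set C = 2.73 and solve for t:
e^(−t/τ) = (C − C_in)/(C₀ − C_in) = (2.73 − 3.29)/(0 − 3.29) = 0.17021
t = −τ ln(…) = 19.217 × 1.7707 = 34.027 min.

34.0 min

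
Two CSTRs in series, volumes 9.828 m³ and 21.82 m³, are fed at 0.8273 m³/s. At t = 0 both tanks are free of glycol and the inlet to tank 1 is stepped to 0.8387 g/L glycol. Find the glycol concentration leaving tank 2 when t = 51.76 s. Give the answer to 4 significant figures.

0.6331 g/L

Species balance on tank i: dCᵢ/dt = (Cᵢ₋₁ − Cᵢ)/τᵢ with τᵢ = Vᵢ/Q.
τ₁ = 9.828/0.8273 = 11.8796 s; τ₂ = 21.82/0.8273 = 26.3750 s.
Solving the cascade with C₁(0)=C₂(0)=0 gives C₂(t) = C_in[1 − (τ₁ e^(−t/τ₁) − τ₂ e^(−t/τ₂))/(τ₁ − τ₂)].
At t = 51.76: e^(−t/τ₁) = 0.0128162, e^(−t/τ₂) = 0.140511.
C₂ = 0.8387·[1 − (11.8796·0.0128162 − 26.3750·0.140511)/(-14.4953)] = 0.8387·0.754837 = 0.633082 g/L.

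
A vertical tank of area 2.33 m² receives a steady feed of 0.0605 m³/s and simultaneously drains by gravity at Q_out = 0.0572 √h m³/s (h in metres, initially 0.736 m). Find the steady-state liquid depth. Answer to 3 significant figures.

A dh/dt = Q_in − 0.0572 √h. Steady state requires inflow = outflow:
Q_in = 0.0572 √h_ss ⇒ √h_ss = 0.0605/0.0572 = 1.0577.
h_ss = 1.0577² = 1.1187 m. (Since h₀ = 0.736 m < h_ss, the level will rise toward this value.)

1.12 m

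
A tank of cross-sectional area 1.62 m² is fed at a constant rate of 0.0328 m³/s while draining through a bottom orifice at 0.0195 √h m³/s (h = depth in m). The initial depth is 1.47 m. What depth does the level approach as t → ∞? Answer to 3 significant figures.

2.83 m

A dh/dt = Q_in − 0.0195 √h. Steady state requires inflow = outflow:
Q_in = 0.0195 √h_ss ⇒ √h_ss = 0.0328/0.0195 = 1.6821.
h_ss = 1.6821² = 2.8293 m. (Since h₀ = 1.47 m < h_ss, the level will rise toward this value.)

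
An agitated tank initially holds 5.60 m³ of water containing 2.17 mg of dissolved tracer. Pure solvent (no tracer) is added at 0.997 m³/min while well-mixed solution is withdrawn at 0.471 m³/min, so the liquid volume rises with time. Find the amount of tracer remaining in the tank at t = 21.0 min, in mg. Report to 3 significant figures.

0.818 mg

Total volume: dV/dt = Q_in − Q_out = 0.52600 m³/min, so V(t) = 5.60 + 0.52600 t and V(21.0) = 16.646 m³.
Species balance (pure solvent in): dm/dt = −Q_out · m/V(t).
dm/m = −Q_out dt/(V₀ + 0.52600 t); integrating gives ln(m/m₀) = −(Q_out/(Q_in−Q_out)) ln(V/V₀).
m = m₀ (V₀/V)^(Q_out/(Q_in−Q_out)) = 2.17 × (5.60/16.646)^(0.89544) = 0.81810 mg.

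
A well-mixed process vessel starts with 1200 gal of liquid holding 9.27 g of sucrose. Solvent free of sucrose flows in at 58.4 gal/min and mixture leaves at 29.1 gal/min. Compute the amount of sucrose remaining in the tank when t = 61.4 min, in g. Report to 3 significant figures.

Let m(t) be the amount of sucrose. Volume: V(t) = V₀ + (Q_in − Q_out) t = 1200 + 29.300 t; V(61.4) = 2999.0 gal.
Solute balance: dm/dt = 0 − Q_out C = −Q_out m/V(t).
Separate: dm/m = −Q_out dt/V(t) ⇒ ln(m/m₀) = −(Q_out/(Q_in−Q_out)) ln(V/V₀).
m = m₀ (V₀/V)^(Q_out/(Q_in−Q_out)) = 9.27 × (1200/2999.0)^(0.99317) = 3.7325 g.

3.73 g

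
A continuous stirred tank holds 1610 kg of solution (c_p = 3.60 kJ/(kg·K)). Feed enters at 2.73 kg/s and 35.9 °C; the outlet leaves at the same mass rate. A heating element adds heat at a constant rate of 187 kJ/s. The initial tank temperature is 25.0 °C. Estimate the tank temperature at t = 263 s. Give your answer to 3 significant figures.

35.8 °C

First-law balance (no shaft work): M c_p dT/dt = ṁ c_p (T_in − T) + 187.
τ = M/ṁ = 589.74 s; T_ss = T_in + Q̇/(ṁ c_p) = 35.9 + 187/(2.73·3.60) = 54.927 °C.
Solution: T(t) = T_ss + (T₀ − T_ss) e^(−t/τ).
T(263) = 54.927 + (-29.927)·e^(−263/589.74) = 54.927 + (-29.927)·0.64021 = 35.767 °C.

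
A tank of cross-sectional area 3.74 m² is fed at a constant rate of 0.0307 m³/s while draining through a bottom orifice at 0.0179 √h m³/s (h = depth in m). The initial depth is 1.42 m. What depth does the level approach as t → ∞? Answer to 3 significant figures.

2.94 m

Level balance: A dh/dt = 0.0307 − 0.0179 √h. Setting dh/dt = 0:
Q_in = 0.0179 √h_ss ⇒ √h_ss = 0.0307/0.0179 = 1.7151.
h_ss = 1.7151² = 2.9415 m. (Since h₀ = 1.42 m < h_ss, the level will rise toward this value.)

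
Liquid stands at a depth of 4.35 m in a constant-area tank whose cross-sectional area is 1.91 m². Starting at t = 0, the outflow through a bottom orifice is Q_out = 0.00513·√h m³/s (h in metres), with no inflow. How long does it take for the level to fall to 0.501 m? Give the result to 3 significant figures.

1030 s

Unsteady balance on liquid volume: A dh/dt = −0.00513 √h.
Separate and integrate: 2(√h − √h₀) = −(0.00513/A) t.
t = 2A(√h₀ − √h)/0.00513 = 2·1.91·(√4.35 − √0.501)/0.00513
  = 3.8200 × (2.0857 − 0.70781) / 0.00513 = 1026.0 s.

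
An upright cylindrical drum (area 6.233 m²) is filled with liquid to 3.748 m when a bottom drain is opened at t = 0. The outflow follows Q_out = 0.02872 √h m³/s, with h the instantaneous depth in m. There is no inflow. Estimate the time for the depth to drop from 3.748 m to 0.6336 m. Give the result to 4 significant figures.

A dh/dt = −Q_out = −0.02872 √h.
This is separable: 2 d(√h)/dt = −0.02872/A, so √h = √h₀ − (0.02872/(2A)) t.
t = 2A(√h₀ − √h)/0.02872 = 2·6.233·(√3.748 − √0.6336)/0.02872
  = 12.4660 × (1.93598 − 0.795990) / 0.02872 = 494.814 s.

494.8 s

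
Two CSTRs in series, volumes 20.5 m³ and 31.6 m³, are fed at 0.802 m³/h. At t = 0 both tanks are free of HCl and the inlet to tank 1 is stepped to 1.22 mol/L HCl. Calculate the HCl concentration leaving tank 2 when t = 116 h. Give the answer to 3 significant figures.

1.06 mol/L

Time constants: τᵢ = Vᵢ/Q for each well-mixed tank.
τ₁ = 20.5/0.802 = 25.561 h; τ₂ = 31.6/0.802 = 39.401 h.
Tank 1: C₁ = C_in(1 − e^(−t/τ₁)). Tank 2 (τ₁ ≠ τ₂): C₂ = C_in[1 − (τ₁ e^(−t/τ₁) − τ₂ e^(−t/τ₂))/(τ₁ − τ₂)].
At t = 116: e^(−t/τ₁) = 0.010693, e^(−t/τ₂) = 0.052652.
C₂ = 1.22·[1 − (25.561·0.010693 − 39.401·0.052652)/(-13.840)] = 1.22·0.86986 = 1.0612 mol/L.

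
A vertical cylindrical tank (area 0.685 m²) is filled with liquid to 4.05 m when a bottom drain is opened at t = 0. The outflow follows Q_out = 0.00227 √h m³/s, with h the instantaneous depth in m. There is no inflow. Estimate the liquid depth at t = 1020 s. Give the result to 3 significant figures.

0.104 m

With no inflow, A dh/dt = −0.00227 √h.
This is separable: 2 d(√h)/dt = −0.00227/A, so √h = √h₀ − (0.00227/(2A)) t.
√h = √4.05 − 0.00227·1020/(2·0.685) = 2.0125 − 1.6901 = 0.32239.
h = 0.32239² = 0.10393 m.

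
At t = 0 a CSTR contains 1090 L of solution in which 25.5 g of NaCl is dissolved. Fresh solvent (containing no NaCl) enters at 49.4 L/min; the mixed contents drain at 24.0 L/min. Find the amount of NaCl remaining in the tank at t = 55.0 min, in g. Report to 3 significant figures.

11.7 g

Total volume: dV/dt = Q_in − Q_out = 25.400 L/min, so V(t) = 1090 + 25.400 t and V(55.0) = 2487.0 L.
No NaCl enters, so dm/dt = −Q_out · (m/V).
dm/m = −Q_out dt/(V₀ + 25.400 t); integrating gives ln(m/m₀) = −(Q_out/(Q_in−Q_out)) ln(V/V₀).
m = m₀ (V₀/V)^(Q_out/(Q_in−Q_out)) = 25.5 × (1090/2487.0)^(0.94488) = 11.696 g.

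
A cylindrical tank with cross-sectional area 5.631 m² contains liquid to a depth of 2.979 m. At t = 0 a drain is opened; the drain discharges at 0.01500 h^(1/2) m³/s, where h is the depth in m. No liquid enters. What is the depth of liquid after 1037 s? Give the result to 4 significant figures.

A dh/dt = −Q_out = −0.01500 √h.
Separate and integrate: 2(√h − √h₀) = −(0.01500/A) t.
√h = √2.979 − 0.01500·1037/(2·5.631) = 1.72598 − 1.38119 = 0.344785.
h = 0.344785² = 0.118876 m.

0.1189 m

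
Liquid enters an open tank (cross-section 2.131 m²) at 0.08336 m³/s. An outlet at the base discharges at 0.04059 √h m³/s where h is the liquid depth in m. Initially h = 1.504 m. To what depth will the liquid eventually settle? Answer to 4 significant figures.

A dh/dt = Q_in − 0.04059 √h. Steady state requires inflow = outflow:
Q_in = 0.04059 √h_ss ⇒ √h_ss = 0.08336/0.04059 = 2.05371.
h_ss = 2.05371² = 4.21772 m. (Since h₀ = 1.504 m < h_ss, the level will rise toward this value.)

4.218 m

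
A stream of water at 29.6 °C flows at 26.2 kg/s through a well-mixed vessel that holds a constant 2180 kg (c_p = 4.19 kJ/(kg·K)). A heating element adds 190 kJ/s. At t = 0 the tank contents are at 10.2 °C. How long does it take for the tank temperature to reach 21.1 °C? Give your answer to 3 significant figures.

60.4 s

Heat balance on the well-mixed liquid: M c_p dT/dt = ṁ c_p (T_in − T) + 190.
τ = M/ṁ = 83.206 s; T_ss = T_in + Q̇/(ṁ c_p) = 31.331 °C.
T(t) = T_ss + (T₀ − T_ss) e^(−t/τ). Set T = 21.1:
e^(−t/τ) = (21.1 − 31.331)/(10.2 − 31.331) = 0.48416
t = −83.206 · ln(0.48416) = 60.352 s.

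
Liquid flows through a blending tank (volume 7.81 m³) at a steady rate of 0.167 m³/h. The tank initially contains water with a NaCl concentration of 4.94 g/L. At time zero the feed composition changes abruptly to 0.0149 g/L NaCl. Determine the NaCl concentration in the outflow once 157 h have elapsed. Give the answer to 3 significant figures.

0.186 g/L

Species balance on the tank: V dC/dt = Q(C_in − C).
So dC/dt = (C_in − C)/τ with τ = V/Q = 7.81/0.167 = 46.766 h.
C approaches C_in exponentially: C(t) = C_in + (C₀ − C_in) e^(−t/τ).
C(157) = 0.0149 + (4.94 − 0.0149)·e^(−157/46.766) = 0.0149 + (4.9251)·0.034836 = 0.18647 g/L.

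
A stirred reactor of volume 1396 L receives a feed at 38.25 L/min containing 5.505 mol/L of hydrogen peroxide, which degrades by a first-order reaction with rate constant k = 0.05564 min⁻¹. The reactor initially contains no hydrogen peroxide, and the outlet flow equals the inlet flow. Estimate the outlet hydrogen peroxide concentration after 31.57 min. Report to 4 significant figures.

Accumulation = in − out − consumed: V dC/dt = Q C_in − Q C − k V C.
This is linear with rate a = Q/V + k = 0.0830397 min⁻¹.
C_ss = Q C_in/(Q + kV) = 1.81643 mol/L; C(t) = C_ss + (C₀ − C_ss) e^(−a t).
C(31.57) = 1.81643 + (-1.81643)·e^(−0.0830397·31.57) = 1.81643 + (-1.81643)·0.0726891 = 1.68439 mol/L.

1.684 mol/L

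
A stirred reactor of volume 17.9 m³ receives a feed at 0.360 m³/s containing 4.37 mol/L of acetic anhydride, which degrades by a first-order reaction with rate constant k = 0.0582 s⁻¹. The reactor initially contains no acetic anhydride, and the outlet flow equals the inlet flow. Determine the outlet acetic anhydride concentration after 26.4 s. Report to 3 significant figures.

0.980 mol/L

V dC/dt = Q(C_in − C) − k V C.
This is linear with rate a = Q/V + k = 0.078312 s⁻¹.
C_ss = Q C_in/(Q + kV) = 1.1223 mol/L; C(t) = C_ss + (C₀ − C_ss) e^(−a t).
C(26.4) = 1.1223 + (-1.1223)·e^(−0.078312·26.4) = 1.1223 + (-1.1223)·0.12651 = 0.98031 mol/L.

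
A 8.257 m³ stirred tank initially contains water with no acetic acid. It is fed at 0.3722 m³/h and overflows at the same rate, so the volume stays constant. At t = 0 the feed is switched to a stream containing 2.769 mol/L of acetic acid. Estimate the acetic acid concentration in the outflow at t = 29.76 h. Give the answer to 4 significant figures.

Unsteady species balance (constant V, well mixed): V dC/dt = Q(C_in − C).
Rewrite as dC/dt + C/τ = C_in/τ, τ = V/Q = 22.1843 h.
Integrating: C(t) = C_in + (C₀ − C_in) e^(−t/τ).
C(29.76) = 2.769 + (0 − 2.769)·e^(−29.76/22.1843) = 2.769 + (-2.76900)·0.261456 = 2.04503 mol/L.

2.045 mol/L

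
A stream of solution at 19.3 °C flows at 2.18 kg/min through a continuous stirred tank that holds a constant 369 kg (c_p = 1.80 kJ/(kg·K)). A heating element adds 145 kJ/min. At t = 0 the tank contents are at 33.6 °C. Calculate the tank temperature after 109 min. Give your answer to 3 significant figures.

44.4 °C

First-law balance (no shaft work): M c_p dT/dt = ṁ c_p (T_in − T) + 145.
τ = M/ṁ = 169.27 min; T_ss = T_in + Q̇/(ṁ c_p) = 19.3 + 145/(2.18·1.80) = 56.252 °C.
T approaches T_ss exponentially: T(t) = T_ss + (T₀ − T_ss) e^(−t/τ).
T(109) = 56.252 + (-22.652)·e^(−109/169.27) = 56.252 + (-22.652)·0.52521 = 44.355 °C.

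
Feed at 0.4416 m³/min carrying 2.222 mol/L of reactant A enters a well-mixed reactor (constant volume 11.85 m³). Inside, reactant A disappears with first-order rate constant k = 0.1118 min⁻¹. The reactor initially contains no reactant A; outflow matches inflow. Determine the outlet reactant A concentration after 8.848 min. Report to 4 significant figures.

0.4069 mol/L

Accumulation = in − out − consumed: V dC/dt = Q C_in − Q C − k V C.
dC/dt = (Q/V) C_in − (Q/V + k) C; effective rate a = Q/V + k = 0.0372658 + 0.1118 = 0.149066 min⁻¹.
C_ss = Q C_in/(Q + kV) = 0.555491 mol/L; C(t) = C_ss + (C₀ − C_ss) e^(−a t).
C(8.848) = 0.555491 + (-0.555491)·e^(−0.149066·8.848) = 0.555491 + (-0.555491)·0.267420 = 0.406941 mol/L.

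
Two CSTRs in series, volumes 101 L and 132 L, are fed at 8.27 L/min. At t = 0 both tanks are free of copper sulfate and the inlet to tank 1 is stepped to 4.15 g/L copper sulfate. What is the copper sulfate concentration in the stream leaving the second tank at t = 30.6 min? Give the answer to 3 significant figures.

Species balance on tank i: dCᵢ/dt = (Cᵢ₋₁ − Cᵢ)/τᵢ with τᵢ = Vᵢ/Q.
τ₁ = 101/8.27 = 12.213 min; τ₂ = 132/8.27 = 15.961 min.
Solving the cascade with C₁(0)=C₂(0)=0 gives C₂(t) = C_in[1 − (τ₁ e^(−t/τ₁) − τ₂ e^(−t/τ₂))/(τ₁ − τ₂)].
At t = 30.6: e^(−t/τ₁) = 0.081630, e^(−t/τ₂) = 0.14703.
C₂ = 4.15·[1 − (12.213·0.081630 − 15.961·0.14703)/(-3.7485)] = 4.15·0.63990 = 2.6556 g/L.

2.66 g/L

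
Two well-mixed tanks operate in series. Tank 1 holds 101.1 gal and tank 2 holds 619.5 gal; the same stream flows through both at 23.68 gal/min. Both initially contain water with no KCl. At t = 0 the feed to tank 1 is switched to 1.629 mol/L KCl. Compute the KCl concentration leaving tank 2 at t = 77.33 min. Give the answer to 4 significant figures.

1.528 mol/L

Species balance on tank i: dCᵢ/dt = (Cᵢ₋₁ − Cᵢ)/τᵢ with τᵢ = Vᵢ/Q.
τ₁ = 101.1/23.68 = 4.26943 min; τ₂ = 619.5/23.68 = 26.1613 min.
Solving the cascade with C₁(0)=C₂(0)=0 gives C₂(t) = C_in[1 − (τ₁ e^(−t/τ₁) − τ₂ e^(−t/τ₂))/(τ₁ − τ₂)].
At t = 77.33: e^(−t/τ₁) = 1.36094e-08, e^(−t/τ₂) = 0.0520323.
C₂ = 1.629·[1 − (4.26943·1.36094e-08 − 26.1613·0.0520323)/(-21.8919)] = 1.629·0.937820 = 1.52771 mol/L.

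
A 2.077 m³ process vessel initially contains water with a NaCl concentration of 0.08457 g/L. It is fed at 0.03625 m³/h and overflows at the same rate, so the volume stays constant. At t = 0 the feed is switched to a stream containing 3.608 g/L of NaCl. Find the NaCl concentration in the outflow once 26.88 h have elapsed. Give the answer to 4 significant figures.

1.404 g/L

Unsteady species balance (constant V, well mixed): V dC/dt = Q(C_in − C).
Rewrite as dC/dt + C/τ = C_in/τ, τ = V/Q = 57.2966 h.
C approaches C_in exponentially: C(t) = C_in + (C₀ − C_in) e^(−t/τ).
C(26.88) = 3.608 + (0.08457 − 3.608)·e^(−26.88/57.2966) = 3.608 + (-3.52343)·0.625541 = 1.40395 g/L.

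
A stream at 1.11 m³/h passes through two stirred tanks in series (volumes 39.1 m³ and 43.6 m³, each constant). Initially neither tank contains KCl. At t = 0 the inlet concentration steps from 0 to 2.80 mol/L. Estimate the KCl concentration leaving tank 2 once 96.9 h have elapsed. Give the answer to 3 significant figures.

Species balance on tank i: dCᵢ/dt = (Cᵢ₋₁ − Cᵢ)/τᵢ with τᵢ = Vᵢ/Q.
τ₁ = 39.1/1.11 = 35.225 h; τ₂ = 43.6/1.11 = 39.279 h.
Tank 1: C₁ = C_in(1 − e^(−t/τ₁)). Tank 2 (τ₁ ≠ τ₂): C₂ = C_in[1 − (τ₁ e^(−t/τ₁) − τ₂ e^(−t/τ₂))/(τ₁ − τ₂)].
At t = 96.9: e^(−t/τ₁) = 0.063872, e^(−t/τ₂) = 0.084843.
C₂ = 2.80·[1 − (35.225·0.063872 − 39.279·0.084843)/(-4.0541)] = 2.80·0.73294 = 2.0522 mol/L.

2.05 mol/L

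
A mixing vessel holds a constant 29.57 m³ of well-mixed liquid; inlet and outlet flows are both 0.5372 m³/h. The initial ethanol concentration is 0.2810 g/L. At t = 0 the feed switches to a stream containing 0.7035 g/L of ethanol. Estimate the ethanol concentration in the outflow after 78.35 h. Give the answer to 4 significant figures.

Accumulation = in − out for the solute gives V dC/dt = Q(C_in − C).
So dC/dt = (C_in − C)/τ with τ = V/Q = 29.57/0.5372 = 55.0447 h.
This is linear first-order; C(t) = C_in + (C₀ − C_in) e^(−t/τ).
C(78.35) = 0.7035 + (0.2810 − 0.7035)·e^(−78.35/55.0447) = 0.7035 + (-0.422500)·0.240896 = 0.601721 g/L.

0.6017 g/L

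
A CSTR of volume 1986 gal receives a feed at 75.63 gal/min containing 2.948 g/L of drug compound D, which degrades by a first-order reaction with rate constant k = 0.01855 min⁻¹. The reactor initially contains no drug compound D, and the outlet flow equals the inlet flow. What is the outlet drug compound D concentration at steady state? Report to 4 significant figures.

1.982 g/L

Accumulation = in − out − consumed: V dC/dt = Q C_in − Q C − k V C.
At steady state: 0 = Q C_in − (Q + kV) C_ss, so C_ss = Q C_in/(Q + kV).
C_ss = 75.63·2.948/(75.63 + 0.01855·1986) = 222.957/112.470 = 1.98237 g/L.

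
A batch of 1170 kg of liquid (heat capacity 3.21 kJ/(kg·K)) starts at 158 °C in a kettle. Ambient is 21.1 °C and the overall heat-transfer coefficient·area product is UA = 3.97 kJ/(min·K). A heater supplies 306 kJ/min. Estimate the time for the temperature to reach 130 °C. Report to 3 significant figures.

Lumped-capacitance energy balance: M c_p dT/dt = UA(T_amb − T) + Q̇.
τ = M c_p/UA = 946.02 min; T_ss = T_amb + Q̇/UA = 21.1 + 306/3.97 = 98.178 °C.
T(t) = T_ss + (T₀ − T_ss)e^(−t/τ); set T = 130:
t = −τ ln[(T − T_ss)/(T₀ − T_ss)] = −946.02 · ln(0.53194) = 597.14 min.

597 min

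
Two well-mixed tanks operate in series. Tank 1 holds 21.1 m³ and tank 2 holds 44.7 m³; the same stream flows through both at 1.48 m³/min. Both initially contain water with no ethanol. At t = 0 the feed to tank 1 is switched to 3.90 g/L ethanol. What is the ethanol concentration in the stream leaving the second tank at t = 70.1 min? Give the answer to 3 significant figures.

Species balance on tank i: dCᵢ/dt = (Cᵢ₋₁ − Cᵢ)/τᵢ with τᵢ = Vᵢ/Q.
τ₁ = 21.1/1.48 = 14.257 min; τ₂ = 44.7/1.48 = 30.203 min.
Tank 1: C₁ = C_in(1 − e^(−t/τ₁)). Tank 2 (τ₁ ≠ τ₂): C₂ = C_in[1 − (τ₁ e^(−t/τ₁) − τ₂ e^(−t/τ₂))/(τ₁ − τ₂)].
At t = 70.1: e^(−t/τ₁) = 0.0073213, e^(−t/τ₂) = 0.098177.
C₂ = 3.90·[1 − (14.257·0.0073213 − 30.203·0.098177)/(-15.946)] = 3.90·0.82059 = 3.2003 g/L.

3.20 g/L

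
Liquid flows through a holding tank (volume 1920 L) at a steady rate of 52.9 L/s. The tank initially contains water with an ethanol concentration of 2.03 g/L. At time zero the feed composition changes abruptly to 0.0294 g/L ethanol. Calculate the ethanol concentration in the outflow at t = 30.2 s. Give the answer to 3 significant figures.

0.900 g/L

Accumulation = in − out for the solute gives V dC/dt = Q(C_in − C).
Time constant τ = V/Q = 1920/52.9 = 36.295 s.
C approaches C_in exponentially: C(t) = C_in + (C₀ − C_in) e^(−t/τ).
C(30.2) = 0.0294 + (2.03 − 0.0294)·e^(−30.2/36.295) = 0.0294 + (2.0006)·0.43515 = 0.89995 g/L.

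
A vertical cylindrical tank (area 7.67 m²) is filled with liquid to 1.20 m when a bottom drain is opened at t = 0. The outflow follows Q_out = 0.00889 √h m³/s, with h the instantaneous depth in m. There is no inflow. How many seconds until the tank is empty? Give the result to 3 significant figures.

Unsteady balance on liquid volume: A dh/dt = −0.00889 √h.
This is separable: 2 d(√h)/dt = −0.00889/A, so √h = √h₀ − (0.00889/(2A)) t.
Tank is empty when √h = 0: t_empty = 2A√h₀/0.00889.
t_empty = 2·7.67·√1.20/0.00889 = 15.340·1.0954/0.00889 = 1890.2 s.

1890 s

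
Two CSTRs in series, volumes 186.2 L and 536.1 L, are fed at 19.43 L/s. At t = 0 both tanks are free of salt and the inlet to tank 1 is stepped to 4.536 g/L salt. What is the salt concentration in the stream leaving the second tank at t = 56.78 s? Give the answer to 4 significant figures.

3.655 g/L

Time constants: τᵢ = Vᵢ/Q for each well-mixed tank.
τ₁ = 186.2/19.43 = 9.58312 s; τ₂ = 536.1/19.43 = 27.5914 s.
Tank 1: C₁ = C_in(1 − e^(−t/τ₁)). Tank 2 (τ₁ ≠ τ₂): C₂ = C_in[1 − (τ₁ e^(−t/τ₁) − τ₂ e^(−t/τ₂))/(τ₁ − τ₂)].
At t = 56.78: e^(−t/τ₁) = 0.00267180, e^(−t/τ₂) = 0.127723.
C₂ = 4.536·[1 − (9.58312·0.00267180 − 27.5914·0.127723)/(-18.0082)] = 4.536·0.805731 = 3.65479 g/L.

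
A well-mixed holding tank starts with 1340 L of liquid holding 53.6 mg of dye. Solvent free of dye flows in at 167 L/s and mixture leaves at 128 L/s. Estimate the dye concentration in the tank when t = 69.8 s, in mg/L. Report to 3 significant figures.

0.000346 mg/L

Total volume: dV/dt = Q_in − Q_out = 39.000 L/s, so V(t) = 1340 + 39.000 t and V(69.8) = 4062.2 L.
No dye enters, so dm/dt = −Q_out · (m/V).
Separate: dm/m = −Q_out dt/V(t) ⇒ ln(m/m₀) = −(Q_out/(Q_in−Q_out)) ln(V/V₀).
m = m₀ (V₀/V)^(Q_out/(Q_in−Q_out)) = 53.6 × (1340/4062.2)^(3.2821) = 1.4072 mg.
C = m/V = 1.4072/4062.2 = 0.00034640 mg/L.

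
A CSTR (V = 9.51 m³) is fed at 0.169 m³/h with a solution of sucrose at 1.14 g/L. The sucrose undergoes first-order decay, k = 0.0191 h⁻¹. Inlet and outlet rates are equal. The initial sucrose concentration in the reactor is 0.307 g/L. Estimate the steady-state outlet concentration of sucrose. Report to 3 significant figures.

0.549 g/L

Accumulation = in − out − consumed: V dC/dt = Q C_in − Q C − k V C.
Steady state (dC/dt = 0): C_ss = Q C_in/(Q + kV) = C_in/(1 + kV/Q).
C_ss = 0.169·1.14/(0.169 + 0.0191·9.51) = 0.19266/0.35064 = 0.54945 g/L.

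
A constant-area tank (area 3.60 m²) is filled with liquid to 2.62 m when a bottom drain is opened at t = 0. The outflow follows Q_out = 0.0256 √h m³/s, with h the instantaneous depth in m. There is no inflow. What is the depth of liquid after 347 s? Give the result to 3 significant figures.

With no inflow, A dh/dt = −0.0256 √h.
Separate and integrate: 2(√h − √h₀) = −(0.0256/A) t.
√h = √2.62 − 0.0256·347/(2·3.60) = 1.6186 − 1.2338 = 0.38486.
h = 0.38486² = 0.14812 m.

0.148 m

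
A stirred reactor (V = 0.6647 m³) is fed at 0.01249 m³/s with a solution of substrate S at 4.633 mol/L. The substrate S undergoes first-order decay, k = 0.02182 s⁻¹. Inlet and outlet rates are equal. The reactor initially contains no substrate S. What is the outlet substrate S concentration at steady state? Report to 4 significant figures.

V dC/dt = Q(C_in − C) − k V C.
At steady state: 0 = Q C_in − (Q + kV) C_ss, so C_ss = Q C_in/(Q + kV).
C_ss = 0.01249·4.633/(0.01249 + 0.02182·0.6647) = 0.0578662/0.0269938 = 2.14369 mol/L.

2.144 mol/L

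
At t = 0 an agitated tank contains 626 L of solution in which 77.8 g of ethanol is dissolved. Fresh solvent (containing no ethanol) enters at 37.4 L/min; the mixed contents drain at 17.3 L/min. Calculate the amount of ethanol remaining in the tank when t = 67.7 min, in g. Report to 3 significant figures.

Total volume: dV/dt = Q_in − Q_out = 20.100 L/min, so V(t) = 626 + 20.100 t and V(67.7) = 1986.8 L.
Species balance (pure solvent in): dm/dt = −Q_out · m/V(t).
dm/m = −Q_out dt/(V₀ + 20.100 t); integrating gives ln(m/m₀) = −(Q_out/(Q_in−Q_out)) ln(V/V₀).
m = m₀ (V₀/V)^(Q_out/(Q_in−Q_out)) = 77.8 × (626/1986.8)^(0.86070) = 28.792 g.

28.8 g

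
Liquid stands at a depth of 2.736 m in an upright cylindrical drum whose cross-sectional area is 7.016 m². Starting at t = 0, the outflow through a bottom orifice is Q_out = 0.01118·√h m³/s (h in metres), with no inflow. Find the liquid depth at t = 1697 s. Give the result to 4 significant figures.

0.09120 m

A dh/dt = −Q_out = −0.01118 √h.
This is separable: 2 d(√h)/dt = −0.01118/A, so √h = √h₀ − (0.01118/(2A)) t.
√h = √2.736 − 0.01118·1697/(2·7.016) = 1.65409 − 1.35209 = 0.302001.
h = 0.302001² = 0.0912044 m.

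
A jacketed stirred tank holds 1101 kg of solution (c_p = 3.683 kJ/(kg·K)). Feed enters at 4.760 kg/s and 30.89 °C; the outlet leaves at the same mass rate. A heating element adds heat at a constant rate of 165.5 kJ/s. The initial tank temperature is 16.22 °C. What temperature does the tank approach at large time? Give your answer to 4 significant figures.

40.33 °C

Unsteady energy balance on the tank contents: M c_p dT/dt = ṁ c_p (T_in − T) + 165.5.
At steady state dT/dt = 0 ⇒ T_ss = T_in + Q̇/(ṁ c_p) = 30.89 + 165.5/(4.760·3.683) = 40.3304 °C.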